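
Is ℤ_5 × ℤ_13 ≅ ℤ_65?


Comparing ℤ_5 × ℤ_13 and ℤ_65:
gcd(5,13) = 1, so ℤ_5 × ℤ_13 ≅ ℤ_65 (CRT)

Yes, ℤ_5 × ℤ_13 ≅ ℤ_65


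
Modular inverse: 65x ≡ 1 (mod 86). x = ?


Use the extended Euclidean algorithm to write 1 = 65·s + 86·t; then s mod 86 is the inverse.
Euclidean algorithm:
  65 = 0·86 + 65
  86 = 1·65 + 21
  65 = 3·21 + 2
  21 = 10·2 + 1
  2 = 2·1 + 0
gcd(65,86) = 1
Back-substitution gives: 65·(-41) + 86·(31) = 1
So 65⁻¹ ≡ -41 ≡ 45 (mod 86)
Check: 65 × 45 = 2925 ≡ 1 (mod 86) ✓

65⁻¹ ≡ 45 (mod 86)


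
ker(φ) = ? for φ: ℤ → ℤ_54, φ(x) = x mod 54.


Kernel = preimage of identity
ker(φ) = {x ∈ ℤ : x ≡ 0 (mod 54)} = 54ℤ = {0, ±54, ±108, ...}

ker(φ) = 54ℤ


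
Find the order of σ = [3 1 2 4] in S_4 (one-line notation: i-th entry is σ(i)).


Cycle decomposition: (1 3 2)
Cycle lengths: 3
Order = lcm(3) = 3

ord(σ) = 3


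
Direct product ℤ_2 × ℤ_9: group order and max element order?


|ℤ_2 × ℤ_9| = 2 × 9 = 18
Max element order = lcm(2,9) = 18
Cyclic? Yes (gcd=1)

|ℤ_2×ℤ_9| = 18, max element order = 18


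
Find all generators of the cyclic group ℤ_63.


g generates ℤ_n iff gcd(g,n) = 1
Prime factors of 63: 3, 7
Generators are g ∈ {1,...,62} not divisible by any of these primes.
Generators: {1, 2, 4, 5, 8, 10, 11, 13, 16, 17, 19, 20, 22, 23, 25, 26, 29, 31, 32, 34, 37, 38, 40, 41, 43, 44, 46, 47, 50, 52, 53, 55, 58, 59, 61, 62}
Number of generators = φ(63) = 36

Generators of ℤ_63 = {1, 2, 4, 5, 8, 10, 11, 13, 16, 17, 19, 20, 22, 23, 25, 26, 29, 31, 32, 34, 37, 38, 40, 41, 43, 44, 46, 47, 50, 52, 53, 55, 58, 59, 61, 62}


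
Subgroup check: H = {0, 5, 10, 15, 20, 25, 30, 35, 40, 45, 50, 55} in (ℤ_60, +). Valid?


Subgroup test for H = {0, 5, 10, 15, 20, 25, 30, 35, 40, 45, 50, 55} in (ℤ_60, +):
(1) 0 ∈ H? Yes
(2) Closure: for all a,b ∈ H, (a+b) mod 60 ∈ H? Yes
(3) Inverses: for all a ∈ H, -a mod 60 ∈ H? Yes

Yes, H is a subgroup of ℤ_60


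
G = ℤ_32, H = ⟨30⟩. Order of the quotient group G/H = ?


|⟨30⟩| = n / gcd(30, 32) = 32 / 2 = 16
H is normal (ℤ_32 is abelian).
|G/H| = |G| / |H| = 32 / 16 = 2

|G/H| = 2


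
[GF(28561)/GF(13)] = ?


GF(28561) = GF(13^4), so the extension degree is 4

[GF(28561)/GF(13)] = 4


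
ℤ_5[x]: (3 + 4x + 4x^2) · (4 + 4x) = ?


Expand and collect like terms; reduce coefficients mod 5:
x^0: 3·4 = 12 ≡ 2 (mod 5)
x^1: 3·4 + 4·4 = 28 ≡ 3 (mod 5)
x^2: 4·4 + 4·4 = 32 ≡ 2 (mod 5)
x^3: 4·4 = 16 ≡ 1 (mod 5)
Result: 2 + 3x + 2x^2 + x^3

f · g = 2 + 3x + 2x^2 + x^3


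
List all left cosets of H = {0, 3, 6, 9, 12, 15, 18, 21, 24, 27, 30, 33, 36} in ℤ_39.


H = {0, 3, 6, 9, 12, 15, 18, 21, 24, 27, 30, 33, 36}, |H| = 13
Number of cosets = |G|/|H| = 39/13 = 3
0 + H = {0, 3, 6, 9, 12, 15, 18, 21, 24, 27, 30, 33, 36}
1 + H = {1, 4, 7, 10, 13, 16, 19, 22, 25, 28, 31, 34, 37}
2 + H = {2, 5, 8, 11, 14, 17, 20, 23, 26, 29, 32, 35, 38}

Cosets: 0+H={0,3,6,9,12,15,18,21,24,27,30,33,36}; 1+H={1,4,7,10,13,16,19,22,25,28,31,34,37}; 2+H={2,5,8,11,14,17,20,23,26,29,32,35,38}


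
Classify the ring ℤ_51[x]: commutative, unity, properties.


ℤ_51 has zero divisors (3·17 ≡ 0), and these lift to constant zero divisors in ℤ_51[x]; so not an integral domain
Commutative: Yes
Integral domain: No
Has unity: Yes

ℤ_51[x]: Commutative=Yes, Unity=Yes


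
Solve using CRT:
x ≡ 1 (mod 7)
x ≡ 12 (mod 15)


m₁ = 7, m₂ = 15, gcd = 1, so CRT applies. M = m₁·m₂ = 105
Let M₁ = M/m₁ = 15, M₂ = M/m₂ = 7
Find y₁ ≡ M₁⁻¹ (mod m₁): 15⁻¹ ≡ 1 (mod 7)
Find y₂ ≡ M₂⁻¹ (mod m₂): 7⁻¹ ≡ 13 (mod 15)
x = a₁·M₁·y₁ + a₂·M₂·y₂ = 1·15·1 + 12·7·13 = 1107
Reduce mod 105: x ≡ 57
Check: 57 mod 7 = 1 ✓, 57 mod 15 = 12 ✓

x ≡ 57 (mod 105)


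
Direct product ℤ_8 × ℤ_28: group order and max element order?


|ℤ_8 × ℤ_28| = 8 × 28 = 224
Max element order = lcm(8,28) = 56
Cyclic? No (gcd=4)

|ℤ_8×ℤ_28| = 224, max element order = 56


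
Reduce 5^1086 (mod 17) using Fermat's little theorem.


Fermat's little theorem: if p is prime and gcd(a,p)=1, then a^(p-1) ≡ 1 (mod p)
p = 17 is prime, gcd(5,17) = 1
Reduce exponent: 1086 mod 16 = 14
So 5^1086 ≡ 5^14 (mod 17)
5^14 mod 17 = 15

5^1086 ≡ 15 (mod 17)


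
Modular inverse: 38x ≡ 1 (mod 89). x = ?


Use the extended Euclidean algorithm to write 1 = 38·s + 89·t; then s mod 89 is the inverse.
Euclidean algorithm:
  38 = 0·89 + 38
  89 = 2·38 + 13
  38 = 2·13 + 12
  13 = 1·12 + 1
  12 = 12·1 + 0
gcd(38,89) = 1
Back-substitution gives: 38·(-7) + 89·(3) = 1
So 38⁻¹ ≡ -7 ≡ 82 (mod 89)
Check: 38 × 82 = 3116 ≡ 1 (mod 89) ✓

38⁻¹ ≡ 82 (mod 89)


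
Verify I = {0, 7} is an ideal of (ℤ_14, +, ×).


Check ideal conditions for I = {0, 7} in ℤ_14:
(1) I is an additive subgroup? Yes
(2) For r ∈ ℤ_14 and a ∈ I: r·a ∈ I? Yes

Yes, I is an ideal of ℤ_14


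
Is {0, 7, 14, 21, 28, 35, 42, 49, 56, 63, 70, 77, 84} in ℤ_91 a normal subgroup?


H = {0, 7, 14, 21, 28, 35, 42, 49, 56, 63, 70, 77, 84} in ℤ_91
ℤ_91 is abelian; every subgroup of an abelian group is normal

Yes, normal subgroup


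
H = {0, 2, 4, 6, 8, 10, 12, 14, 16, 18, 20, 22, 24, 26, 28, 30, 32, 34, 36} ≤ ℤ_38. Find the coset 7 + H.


7 + H = {7 + h (mod 38) : h ∈ H}
7+0=7, 7+2=9, 7+4=11, 7+6=13, 7+8=15, 7+10=17, 7+12=19, 7+14=21, 7+16=23, 7+18=25, 7+20=27, 7+22=29, 7+24=31, 7+26=33, 7+28=35, 7+30=37, 7+32=1, 7+34=3, 7+36=5
7 + H = {1, 3, 5, 7, 9, 11, 13, 15, 17, 19, 21, 23, 25, 27, 29, 31, 33, 35, 37} = 1 + H

7 + H = {1, 3, 5, 7, 9, 11, 13, 15, 17, 19, 21, 23, 25, 27, 29, 31, 33, 35, 37}


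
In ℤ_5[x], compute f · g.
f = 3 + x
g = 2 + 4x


Expand and collect like terms; reduce coefficients mod 5:
x^0: 3·2 = 6 ≡ 1 (mod 5)
x^1: 3·4 + 1·2 = 14 ≡ 4 (mod 5)
x^2: 1·4 = 4 ≡ 4 (mod 5)
Result: 1 + 4x + 4x^2

f · g = 1 + 4x + 4x^2


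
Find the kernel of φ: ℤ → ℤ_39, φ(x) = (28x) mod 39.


Kernel = preimage of identity
ker(φ) = {x ∈ ℤ : 28x ≡ 0 (mod 39)}. gcd(28,39) = 1, so 28x ≡ 0 (mod 39) ⟺ x ≡ 0 (mod 39/1 = 39). Hence ker(φ) = 39ℤ

ker(φ) = 39ℤ


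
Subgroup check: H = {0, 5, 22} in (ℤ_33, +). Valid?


Subgroup test for H = {0, 5, 22} in (ℤ_33, +):
(1) 0 ∈ H? Yes
(2) Closure: for all a,b ∈ H, (a+b) mod 33 ∈ H? No  [counterexample: 5 + 5 = 10 ∉ H]
(3) Inverses: for all a ∈ H, -a mod 33 ∈ H? No

No, H is not a subgroup of ℤ_33


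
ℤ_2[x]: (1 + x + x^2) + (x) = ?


Add coefficients mod 2:
x^0: 1 + 0 = 1 (mod 2)
x^1: 1 + 1 = 0 (mod 2)
x^2: 1 + 0 = 1 (mod 2)
Result: 1 + x^2

f + g = 1 + x^2


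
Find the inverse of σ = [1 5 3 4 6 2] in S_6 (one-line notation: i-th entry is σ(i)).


To find σ⁻¹, swap domain and range:
σ(1) = 1 → σ⁻¹(1) = 1
σ(2) = 5 → σ⁻¹(5) = 2
σ(3) = 3 → σ⁻¹(3) = 3
σ(4) = 4 → σ⁻¹(4) = 4
σ(5) = 6 → σ⁻¹(6) = 5
σ(6) = 2 → σ⁻¹(2) = 6

σ⁻¹ = [1 6 3 4 2 5]


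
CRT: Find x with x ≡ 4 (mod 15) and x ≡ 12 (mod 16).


m₁ = 15, m₂ = 16, gcd = 1, so CRT applies. M = m₁·m₂ = 240
Let M₁ = M/m₁ = 16, M₂ = M/m₂ = 15
Find y₁ ≡ M₁⁻¹ (mod m₁): 16⁻¹ ≡ 1 (mod 15)
Find y₂ ≡ M₂⁻¹ (mod m₂): 15⁻¹ ≡ 15 (mod 16)
x = a₁·M₁·y₁ + a₂·M₂·y₂ = 4·16·1 + 12·15·15 = 2764
Reduce mod 240: x ≡ 124
Check: 124 mod 15 = 4 ✓, 124 mod 16 = 12 ✓

x ≡ 124 (mod 240)


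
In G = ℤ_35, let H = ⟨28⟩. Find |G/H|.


|⟨28⟩| = n / gcd(28, 35) = 35 / 7 = 5
H is normal (ℤ_35 is abelian).
|G/H| = |G| / |H| = 35 / 5 = 7

|G/H| = 7


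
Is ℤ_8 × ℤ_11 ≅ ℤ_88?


Comparing ℤ_8 × ℤ_11 and ℤ_88:
gcd(8,11) = 1, so ℤ_8 × ℤ_11 ≅ ℤ_88 (CRT)

Yes, ℤ_8 × ℤ_11 ≅ ℤ_88


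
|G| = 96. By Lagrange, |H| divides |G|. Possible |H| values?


Lagrange's theorem: |H| divides |G|
|G| = 96
Divisors of 96: 1, 2, 3, 4, 6, 8, 12, 16, 24, 32, 48, 96

Possible subgroup orders: {1, 2, 3, 4, 6, 8, 12, 16, 24, 32, 48, 96}


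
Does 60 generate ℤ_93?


g generates ℤ_n iff gcd(g, n) = 1
gcd(60, 93) = 3
Since gcd = 3 ≠ 1, ⟨60⟩ has order 31 < 93, so 60 is not a generator.

No, 60 does not generate ℤ_93


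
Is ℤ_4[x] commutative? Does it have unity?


ℤ_4 has zero divisors (2·2 ≡ 0), and these lift to constant zero divisors in ℤ_4[x]; so not an integral domain
Commutative: Yes
Integral domain: No
Has unity: Yes

ℤ_4[x]: Commutative=Yes, Unity=Yes


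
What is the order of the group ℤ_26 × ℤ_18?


|A × B| = |A| · |B|
|ℤ_26 × ℤ_18| = 26 × 18 = 468

|ℤ_26 × ℤ_18| = 468


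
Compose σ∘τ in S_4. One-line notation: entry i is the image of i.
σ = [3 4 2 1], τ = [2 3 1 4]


σ∘τ: apply τ first, then σ
1 →τ 2 →σ 4
2 →τ 3 →σ 2
3 →τ 1 →σ 3
4 →τ 4 →σ 1

σ∘τ = [4 2 3 1]


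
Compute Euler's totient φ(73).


Factor n: 73 = 73
φ(n) = n · ∏(1 - 1/p) over distinct primes p | n
φ(73) = 73 · (1 - 1/73) = 72

φ(73) = 72


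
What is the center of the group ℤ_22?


Z(G) = {g ∈ G | gx = xg for all x ∈ G}
ℤ_22 is abelian, so Z(G) = G

Z(ℤ_22) = ℤ_22


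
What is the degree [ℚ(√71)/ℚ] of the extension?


√71 has minimal polynomial x² - 71 (irreducible over ℚ since 71 is squarefree)

[ℚ(√71)/ℚ] = 2


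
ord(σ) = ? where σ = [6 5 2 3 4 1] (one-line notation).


Cycle decomposition: (1 6) (2 5 4 3)
Cycle lengths: 2, 4
Order = lcm(2, 4) = 4

ord(σ) = 4


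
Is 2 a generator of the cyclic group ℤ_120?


g generates ℤ_n iff gcd(g, n) = 1
gcd(2, 120) = 2
Since gcd = 2 ≠ 1, ⟨2⟩ has order 60 < 120, so 2 is not a generator.

No, 2 does not generate ℤ_120


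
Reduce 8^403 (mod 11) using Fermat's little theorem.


Fermat's little theorem: if p is prime and gcd(a,p)=1, then a^(p-1) ≡ 1 (mod p)
p = 11 is prime, gcd(8,11) = 1
Reduce exponent: 403 mod 10 = 3
So 8^403 ≡ 8^3 (mod 11)
8^3 mod 11 = 6

8^403 ≡ 6 (mod 11)


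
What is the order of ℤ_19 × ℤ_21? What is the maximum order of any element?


|ℤ_19 × ℤ_21| = 19 × 21 = 399
Max element order = lcm(19,21) = 399
Cyclic? Yes (gcd=1)

|ℤ_19×ℤ_21| = 399, max element order = 399


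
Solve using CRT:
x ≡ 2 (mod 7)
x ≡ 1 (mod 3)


m₁ = 7, m₂ = 3, gcd = 1, so CRT applies. M = m₁·m₂ = 21
Let M₁ = M/m₁ = 3, M₂ = M/m₂ = 7
Find y₁ ≡ M₁⁻¹ (mod m₁): 3⁻¹ ≡ 5 (mod 7)
Find y₂ ≡ M₂⁻¹ (mod m₂): 7⁻¹ ≡ 1 (mod 3)
x = a₁·M₁·y₁ + a₂·M₂·y₂ = 2·3·5 + 1·7·1 = 37
Reduce mod 21: x ≡ 16
Check: 16 mod 7 = 2 ✓, 16 mod 3 = 1 ✓

x ≡ 16 (mod 21)


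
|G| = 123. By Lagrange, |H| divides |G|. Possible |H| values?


Lagrange's theorem: |H| divides |G|
|G| = 123
Divisors of 123: 1, 3, 41, 123

Possible subgroup orders: {1, 3, 41, 123}


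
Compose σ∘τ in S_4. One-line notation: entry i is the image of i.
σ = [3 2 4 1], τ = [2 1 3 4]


σ∘τ: apply τ first, then σ
1 →τ 2 →σ 2
2 →τ 1 →σ 3
3 →τ 3 →σ 4
4 →τ 4 →σ 1

σ∘τ = [2 3 4 1]


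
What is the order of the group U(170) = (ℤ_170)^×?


U(n) is the group of units mod n; |U(n)| = φ(n)
|U(170)| = φ(170) = 64

|U(170) = (ℤ_170)^×| = 64


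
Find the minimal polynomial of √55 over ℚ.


√55 satisfies x² - 55 = 0, irreducible over ℚ since 55 is squarefree

Minimal polynomial: x² - 55


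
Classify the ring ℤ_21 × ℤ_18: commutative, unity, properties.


Direct product ring; commutative with unity (1,1); but (1,0)·(0,1) = (0,0) gives zero divisors, so not an integral domain
Commutative: Yes
Integral domain: No
Has unity: Yes

ℤ_21 × ℤ_18: Commutative=Yes, Unity=Yes


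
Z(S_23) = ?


Z(G) = {g ∈ G | gx = xg for all x ∈ G}
S_n is non-abelian for n ≥ 3; Z(S_23) is trivial

Z(S_23) = {e}


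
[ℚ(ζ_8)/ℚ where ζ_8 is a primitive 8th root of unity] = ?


[ℚ(ζ_n):ℚ] = deg Φ_n(x) = φ(n). Here φ(8) = 4

[ℚ(ζ_8)/ℚ where ζ_8 is a primitive 8th root of unity] = 4


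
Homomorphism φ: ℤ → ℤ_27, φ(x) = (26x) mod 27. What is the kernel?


Kernel = preimage of identity
ker(φ) = {x ∈ ℤ : 26x ≡ 0 (mod 27)}. gcd(26,27) = 1, so 26x ≡ 0 (mod 27) ⟺ x ≡ 0 (mod 27/1 = 27). Hence ker(φ) = 27ℤ

ker(φ) = 27ℤ


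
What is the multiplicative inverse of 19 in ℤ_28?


Use the extended Euclidean algorithm to write 1 = 19·s + 28·t; then s mod 28 is the inverse.
Euclidean algorithm:
  19 = 0·28 + 19
  28 = 1·19 + 9
  19 = 2·9 + 1
  9 = 9·1 + 0
gcd(19,28) = 1
Back-substitution gives: 19·(3) + 28·(-2) = 1
So 19⁻¹ ≡ 3 ≡ 3 (mod 28)
Check: 19 × 3 = 57 ≡ 1 (mod 28) ✓

19⁻¹ ≡ 3 (mod 28)


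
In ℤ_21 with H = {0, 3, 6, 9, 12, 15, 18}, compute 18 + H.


18 + H = {18 + h (mod 21) : h ∈ H}
18+0=18, 18+3=0, 18+6=3, 18+9=6, 18+12=9, 18+15=12, 18+18=15
18 + H = {0, 3, 6, 9, 12, 15, 18} = 0 + H

18 + H = {0, 3, 6, 9, 12, 15, 18}


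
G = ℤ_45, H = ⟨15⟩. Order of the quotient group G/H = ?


|⟨15⟩| = n / gcd(15, 45) = 45 / 15 = 3
H is normal (ℤ_45 is abelian).
|G/H| = |G| / |H| = 45 / 3 = 15

|G/H| = 15


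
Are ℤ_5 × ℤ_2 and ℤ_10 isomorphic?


Comparing ℤ_5 × ℤ_2 and ℤ_10:
gcd(5,2) = 1, so ℤ_5 × ℤ_2 ≅ ℤ_10 (CRT)

Yes, ℤ_5 × ℤ_2 ≅ ℤ_10


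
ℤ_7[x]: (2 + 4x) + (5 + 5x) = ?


Add coefficients mod 7:
x^0: 2 + 5 = 0 (mod 7)
x^1: 4 + 5 = 2 (mod 7)
Result: 2x

f + g = 2x


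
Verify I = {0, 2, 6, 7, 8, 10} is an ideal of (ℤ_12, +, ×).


Check ideal conditions for I = {0, 2, 6, 7, 8, 10} in ℤ_12:
(1) I is an additive subgroup? No
(2) For r ∈ ℤ_12 and a ∈ I: r·a ∈ I? No  [counterexample: r=2, a=2, r·a mod 12 = 4 ∉ I]

No, I is not an ideal of ℤ_12


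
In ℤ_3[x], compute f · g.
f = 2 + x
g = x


Expand and collect like terms; reduce coefficients mod 3:
x^0: 2·0 = 0 ≡ 0 (mod 3)
x^1: 2·1 + 1·0 = 2 ≡ 2 (mod 3)
x^2: 1·1 = 1 ≡ 1 (mod 3)
Result: 2x + x^2

f · g = 2x + x^2


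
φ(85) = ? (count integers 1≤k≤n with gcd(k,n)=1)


Factor n: 85 = 5 × 17
φ(n) = n · ∏(1 - 1/p) over distinct primes p | n
φ(85) = 85 · (1 - 1/5) · (1 - 1/17) = 64

φ(85) = 64


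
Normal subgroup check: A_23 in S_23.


H = A_23 in S_23
A_23 has index 2 in S_23, and every subgroup of index 2 is normal

Yes, normal subgroup


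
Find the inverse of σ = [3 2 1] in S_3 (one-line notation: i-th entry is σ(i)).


To find σ⁻¹, swap domain and range:
σ(1) = 3 → σ⁻¹(3) = 1
σ(2) = 2 → σ⁻¹(2) = 2
σ(3) = 1 → σ⁻¹(1) = 3

σ⁻¹ = [3 2 1]


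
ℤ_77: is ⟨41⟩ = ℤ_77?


g generates ℤ_n iff gcd(g, n) = 1
gcd(41, 77) = 1
Since gcd = 1, 41 is a generator.

Yes, 41 generates ℤ_77


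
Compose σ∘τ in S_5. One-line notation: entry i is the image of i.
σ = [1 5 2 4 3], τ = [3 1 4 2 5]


σ∘τ: apply τ first, then σ
1 →τ 3 →σ 2
2 →τ 1 →σ 1
3 →τ 4 →σ 4
4 →τ 2 →σ 5
5 →τ 5 →σ 3

σ∘τ = [2 1 4 5 3]


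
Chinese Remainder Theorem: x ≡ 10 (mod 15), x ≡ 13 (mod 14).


m₁ = 15, m₂ = 14, gcd = 1, so CRT applies. M = m₁·m₂ = 210
Let M₁ = M/m₁ = 14, M₂ = M/m₂ = 15
Find y₁ ≡ M₁⁻¹ (mod m₁): 14⁻¹ ≡ 14 (mod 15)
Find y₂ ≡ M₂⁻¹ (mod m₂): 15⁻¹ ≡ 1 (mod 14)
x = a₁·M₁·y₁ + a₂·M₂·y₂ = 10·14·14 + 13·15·1 = 2155
Reduce mod 210: x ≡ 55
Check: 55 mod 15 = 10 ✓, 55 mod 14 = 13 ✓

x ≡ 55 (mod 210)


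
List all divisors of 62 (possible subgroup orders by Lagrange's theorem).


Lagrange's theorem: |H| divides |G|
|G| = 62
Divisors of 62: 1, 2, 31, 62

Possible subgroup orders: {1, 2, 31, 62}


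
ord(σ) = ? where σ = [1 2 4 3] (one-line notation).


Cycle decomposition: (3 4)
Cycle lengths: 2
Order = lcm(2) = 2

ord(σ) = 2


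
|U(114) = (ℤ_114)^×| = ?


U(n) is the group of units mod n; |U(n)| = φ(n)
|U(114)| = φ(114) = 36

|U(114) = (ℤ_114)^×| = 36


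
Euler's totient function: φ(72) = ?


Factor n: 72 = 2^3 × 3^2
φ(n) = n · ∏(1 - 1/p) over distinct primes p | n
φ(72) = 72 · (1 - 1/2) · (1 - 1/3) = 24

φ(72) = 24


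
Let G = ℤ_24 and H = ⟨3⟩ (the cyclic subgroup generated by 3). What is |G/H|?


|⟨3⟩| = n / gcd(3, 24) = 24 / 3 = 8
H is normal (ℤ_24 is abelian).
|G/H| = |G| / |H| = 24 / 8 = 3

|G/H| = 3


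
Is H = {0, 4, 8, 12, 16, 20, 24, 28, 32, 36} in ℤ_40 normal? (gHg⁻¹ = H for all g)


H = {0, 4, 8, 12, 16, 20, 24, 28, 32, 36} in ℤ_40
ℤ_40 is abelian; every subgroup of an abelian group is normal

Yes, normal subgroup


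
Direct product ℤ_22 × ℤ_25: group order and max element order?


|ℤ_22 × ℤ_25| = 22 × 25 = 550
Max element order = lcm(22,25) = 550
Cyclic? Yes (gcd=1)

|ℤ_22×ℤ_25| = 550, max element order = 550


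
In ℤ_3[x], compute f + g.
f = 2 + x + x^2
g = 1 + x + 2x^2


Add coefficients mod 3:
x^0: 2 + 1 = 0 (mod 3)
x^1: 1 + 1 = 2 (mod 3)
x^2: 1 + 2 = 0 (mod 3)
Result: 2x

f + g = 2x


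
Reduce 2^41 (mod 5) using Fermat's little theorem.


Fermat's little theorem: if p is prime and gcd(a,p)=1, then a^(p-1) ≡ 1 (mod p)
p = 5 is prime, gcd(2,5) = 1
Reduce exponent: 41 mod 4 = 1
So 2^41 ≡ 2^1 (mod 5)
2^1 mod 5 = 2

2^41 ≡ 2 (mod 5)


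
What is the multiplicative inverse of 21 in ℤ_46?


Use the extended Euclidean algorithm to write 1 = 21·s + 46·t; then s mod 46 is the inverse.
Euclidean algorithm:
  21 = 0·46 + 21
  46 = 2·21 + 4
  21 = 5·4 + 1
  4 = 4·1 + 0
gcd(21,46) = 1
Back-substitution gives: 21·(11) + 46·(-5) = 1
So 21⁻¹ ≡ 11 ≡ 11 (mod 46)
Check: 21 × 11 = 231 ≡ 1 (mod 46) ✓

21⁻¹ ≡ 11 (mod 46)


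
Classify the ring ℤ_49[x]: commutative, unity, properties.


ℤ_49 has zero divisors (7·7 ≡ 0), and these lift to constant zero divisors in ℤ_49[x]; so not an integral domain
Commutative: Yes
Integral domain: No
Has unity: Yes

ℤ_49[x]: Commutative=Yes, Unity=Yes


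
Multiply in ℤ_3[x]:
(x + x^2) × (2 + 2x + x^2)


Expand and collect like terms; reduce coefficients mod 3:
x^0: 0·2 = 0 ≡ 0 (mod 3)
x^1: 0·2 + 1·2 = 2 ≡ 2 (mod 3)
x^2: 0·1 + 1·2 + 1·2 = 4 ≡ 1 (mod 3)
x^3: 1·1 + 1·2 = 3 ≡ 0 (mod 3)
x^4: 1·1 = 1 ≡ 1 (mod 3)
Result: 2x + x^2 + x^4

f · g = 2x + x^2 + x^4


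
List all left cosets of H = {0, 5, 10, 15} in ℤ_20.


H = {0, 5, 10, 15}, |H| = 4
Number of cosets = |G|/|H| = 20/4 = 5
0 + H = {0, 5, 10, 15}
1 + H = {1, 6, 11, 16}
2 + H = {2, 7, 12, 17}
3 + H = {3, 8, 13, 18}
4 + H = {4, 9, 14, 19}

Cosets: 0+H={0,5,10,15}; 1+H={1,6,11,16}; 2+H={2,7,12,17}; 3+H={3,8,13,18}; 4+H={4,9,14,19}


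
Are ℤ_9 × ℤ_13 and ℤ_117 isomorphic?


Comparing ℤ_9 × ℤ_13 and ℤ_117:
gcd(9,13) = 1, so ℤ_9 × ℤ_13 ≅ ℤ_117 (CRT)

Yes, ℤ_9 × ℤ_13 ≅ ℤ_117


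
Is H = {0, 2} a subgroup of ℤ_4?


Subgroup test for H = {0, 2} in (ℤ_4, +):
(1) 0 ∈ H? Yes
(2) Closure: for all a,b ∈ H, (a+b) mod 4 ∈ H? Yes
(3) Inverses: for all a ∈ H, -a mod 4 ∈ H? Yes

Yes, H is a subgroup of ℤ_4


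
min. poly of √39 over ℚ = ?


√39 satisfies x² - 39 = 0, irreducible over ℚ since 39 is squarefree

Minimal polynomial: x² - 39


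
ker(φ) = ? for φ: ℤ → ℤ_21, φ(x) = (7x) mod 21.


Kernel = preimage of identity
ker(φ) = {x ∈ ℤ : 7x ≡ 0 (mod 21)}. gcd(7,21) = 7, so 7x ≡ 0 (mod 21) ⟺ x ≡ 0 (mod 21/7 = 3). Hence ker(φ) = 3ℤ

ker(φ) = 3ℤ


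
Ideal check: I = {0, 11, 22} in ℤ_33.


Check ideal conditions for I = {0, 11, 22} in ℤ_33:
(1) I is an additive subgroup? Yes
(2) For r ∈ ℤ_33 and a ∈ I: r·a ∈ I? Yes

Yes, I is an ideal of ℤ_33


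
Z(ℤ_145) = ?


Z(G) = {g ∈ G | gx = xg for all x ∈ G}
ℤ_145 is abelian, so Z(G) = G

Z(ℤ_145) = ℤ_145


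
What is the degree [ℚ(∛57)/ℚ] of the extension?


∛57 has minimal polynomial x³ - 57 (irreducible over ℚ since 57 is not a perfect cube)

[ℚ(∛57)/ℚ] = 3


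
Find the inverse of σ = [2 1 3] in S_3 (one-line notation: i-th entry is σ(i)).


To find σ⁻¹, swap domain and range:
σ(1) = 2 → σ⁻¹(2) = 1
σ(2) = 1 → σ⁻¹(1) = 2
σ(3) = 3 → σ⁻¹(3) = 3

σ⁻¹ = [2 1 3]


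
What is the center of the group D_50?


Z(G) = {g ∈ G | gx = xg for all x ∈ G}
For even n, Z(D_n) = {e, r^(n/2)}: the 180° rotation r^25 commutes with every reflection and rotation

Z(D_50) = {e, r^25}


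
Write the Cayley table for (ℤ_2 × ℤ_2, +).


Elements: {(0,0), (0,1), (1,0), (1,1)}
Operation: componentwise addition mod (2, 2)
Entry (a, b) = ((a₁+b₁) mod 2, (a₂+b₂) mod 2)

Cayley table:
      | (0,0) | (0,1) | (1,0) | (1,1)
(0,0) | (0,0) | (0,1) | (1,0) | (1,1)
(0,1) | (0,1) | (0,0) | (1,1) | (1,0)
(1,0) | (1,0) | (1,1) | (0,0) | (0,1)
(1,1) | (1,1) | (1,0) | (0,1) | (0,0)


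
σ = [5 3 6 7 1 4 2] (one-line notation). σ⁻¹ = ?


To find σ⁻¹, swap domain and range:
σ(1) = 5 → σ⁻¹(5) = 1
σ(2) = 3 → σ⁻¹(3) = 2
σ(3) = 6 → σ⁻¹(6) = 3
σ(4) = 7 → σ⁻¹(7) = 4
σ(5) = 1 → σ⁻¹(1) = 5
σ(6) = 4 → σ⁻¹(4) = 6
σ(7) = 2 → σ⁻¹(2) = 7

σ⁻¹ = [5 7 2 6 1 3 4]


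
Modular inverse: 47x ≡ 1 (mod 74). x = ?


Use the extended Euclidean algorithm to write 1 = 47·s + 74·t; then s mod 74 is the inverse.
Euclidean algorithm:
  47 = 0·74 + 47
  74 = 1·47 + 27
  47 = 1·27 + 20
  27 = 1·20 + 7
  20 = 2·7 + 6
  7 = 1·6 + 1
  6 = 6·1 + 0
gcd(47,74) = 1
Back-substitution gives: 47·(-11) + 74·(7) = 1
So 47⁻¹ ≡ -11 ≡ 63 (mod 74)
Check: 47 × 63 = 2961 ≡ 1 (mod 74) ✓

47⁻¹ ≡ 63 (mod 74)


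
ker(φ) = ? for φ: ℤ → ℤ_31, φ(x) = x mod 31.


Kernel = preimage of identity
ker(φ) = {x ∈ ℤ : x ≡ 0 (mod 31)} = 31ℤ = {0, ±31, ±62, ...}

ker(φ) = 31ℤ


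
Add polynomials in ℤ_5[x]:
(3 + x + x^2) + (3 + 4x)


Add coefficients mod 5:
x^0: 3 + 3 = 1 (mod 5)
x^1: 1 + 4 = 0 (mod 5)
x^2: 1 + 0 = 1 (mod 5)
Result: 1 + x^2

f + g = 1 + x^2


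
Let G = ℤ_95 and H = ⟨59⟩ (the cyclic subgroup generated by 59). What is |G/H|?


|⟨59⟩| = n / gcd(59, 95) = 95 / 1 = 95
H is normal (ℤ_95 is abelian).
|G/H| = |G| / |H| = 95 / 95 = 1

|G/H| = 1


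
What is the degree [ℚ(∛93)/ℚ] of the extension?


∛93 has minimal polynomial x³ - 93 (irreducible over ℚ since 93 is not a perfect cube)

[ℚ(∛93)/ℚ] = 3


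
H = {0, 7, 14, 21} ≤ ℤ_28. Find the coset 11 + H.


11 + H = {11 + h (mod 28) : h ∈ H}
11+0=11, 11+7=18, 11+14=25, 11+21=4
11 + H = {4, 11, 18, 25} = 4 + H

11 + H = {4, 11, 18, 25}


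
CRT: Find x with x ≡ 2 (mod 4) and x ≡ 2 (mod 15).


m₁ = 4, m₂ = 15, gcd = 1, so CRT applies. M = m₁·m₂ = 60
Let M₁ = M/m₁ = 15, M₂ = M/m₂ = 4
Find y₁ ≡ M₁⁻¹ (mod m₁): 15⁻¹ ≡ 3 (mod 4)
Find y₂ ≡ M₂⁻¹ (mod m₂): 4⁻¹ ≡ 4 (mod 15)
x = a₁·M₁·y₁ + a₂·M₂·y₂ = 2·15·3 + 2·4·4 = 122
Reduce mod 60: x ≡ 2
Check: 2 mod 4 = 2 ✓, 2 mod 15 = 2 ✓

x ≡ 2 (mod 60)


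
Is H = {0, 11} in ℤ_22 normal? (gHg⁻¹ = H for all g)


H = {0, 11} in ℤ_22
ℤ_22 is abelian; every subgroup of an abelian group is normal

Yes, normal subgroup


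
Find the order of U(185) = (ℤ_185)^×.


U(n) is the group of units mod n; |U(n)| = φ(n)
|U(185)| = φ(185) = 144

|U(185) = (ℤ_185)^×| = 144


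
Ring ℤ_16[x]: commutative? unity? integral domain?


ℤ_16 has zero divisors (2·8 ≡ 0), and these lift to constant zero divisors in ℤ_16[x]; so not an integral domain
Commutative: Yes
Integral domain: No
Has unity: Yes

ℤ_16[x]: Commutative=Yes, Unity=Yes


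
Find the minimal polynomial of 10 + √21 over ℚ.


Let α = 10 + √21. Then α - 10 = √21, so (α - 10)² = 21, giving α² - 20α + 79 = 0. Degree 2 and α ∉ ℚ, so this is the minimal polynomial.

Minimal polynomial: x² - 20x + 79


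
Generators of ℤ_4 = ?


g generates ℤ_n iff gcd(g,n) = 1
Checking each g ∈ {1,...,3}:
gcd(1,4) = 1
gcd(2,4) = 2
gcd(3,4) = 1
Generators: {1, 3}
Number of generators = φ(4) = 2

Generators of ℤ_4 = {1, 3}


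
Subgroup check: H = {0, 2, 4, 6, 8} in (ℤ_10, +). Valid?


Subgroup test for H = {0, 2, 4, 6, 8} in (ℤ_10, +):
(1) 0 ∈ H? Yes
(2) Closure: for all a,b ∈ H, (a+b) mod 10 ∈ H? Yes
(3) Inverses: for all a ∈ H, -a mod 10 ∈ H? Yes

Yes, H is a subgroup of ℤ_10


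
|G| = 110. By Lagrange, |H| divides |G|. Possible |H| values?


Lagrange's theorem: |H| divides |G|
|G| = 110
Divisors of 110: 1, 2, 5, 10, 11, 22, 55, 110

Possible subgroup orders: {1, 2, 5, 10, 11, 22, 55, 110}


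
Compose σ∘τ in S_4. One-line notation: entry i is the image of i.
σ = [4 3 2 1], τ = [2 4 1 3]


σ∘τ: apply τ first, then σ
1 →τ 2 →σ 3
2 →τ 4 →σ 1
3 →τ 1 →σ 4
4 →τ 3 →σ 2

σ∘τ = [3 1 4 2]


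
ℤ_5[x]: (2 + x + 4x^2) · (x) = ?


Expand and collect like terms; reduce coefficients mod 5:
x^0: 2·0 = 0 ≡ 0 (mod 5)
x^1: 2·1 + 1·0 = 2 ≡ 2 (mod 5)
x^2: 1·1 + 4·0 = 1 ≡ 1 (mod 5)
x^3: 4·1 = 4 ≡ 4 (mod 5)
Result: 2x + x^2 + 4x^3

f · g = 2x + x^2 + 4x^3


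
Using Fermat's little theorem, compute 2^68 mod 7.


Fermat's little theorem: if p is prime and gcd(a,p)=1, then a^(p-1) ≡ 1 (mod p)
p = 7 is prime, gcd(2,7) = 1
Reduce exponent: 68 mod 6 = 2
So 2^68 ≡ 2^2 (mod 7)
2^2 mod 7 = 4

2^68 ≡ 4 (mod 7)


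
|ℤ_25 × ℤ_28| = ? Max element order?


|ℤ_25 × ℤ_28| = 25 × 28 = 700
Max element order = lcm(25,28) = 700
Cyclic? Yes (gcd=1)

|ℤ_25×ℤ_28| = 700, max element order = 700


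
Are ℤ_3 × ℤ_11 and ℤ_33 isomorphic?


Comparing ℤ_3 × ℤ_11 and ℤ_33:
gcd(3,11) = 1, so ℤ_3 × ℤ_11 ≅ ℤ_33 (CRT)

Yes, ℤ_3 × ℤ_11 ≅ ℤ_33


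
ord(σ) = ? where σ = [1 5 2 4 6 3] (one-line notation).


Cycle decomposition: (2 5 6 3)
Cycle lengths: 4
Order = lcm(4) = 4

ord(σ) = 4


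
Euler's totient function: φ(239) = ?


Factor n: 239 = 239
φ(n) = n · ∏(1 - 1/p) over distinct primes p | n
φ(239) = 239 · (1 - 1/239) = 238

φ(239) = 238


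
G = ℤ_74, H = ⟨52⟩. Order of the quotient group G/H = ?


|⟨52⟩| = n / gcd(52, 74) = 74 / 2 = 37
H is normal (ℤ_74 is abelian).
|G/H| = |G| / |H| = 74 / 37 = 2

|G/H| = 2


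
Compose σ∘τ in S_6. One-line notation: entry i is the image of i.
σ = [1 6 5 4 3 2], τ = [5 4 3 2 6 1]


σ∘τ: apply τ first, then σ
1 →τ 5 →σ 3
2 →τ 4 →σ 4
3 →τ 3 →σ 5
4 →τ 2 →σ 6
5 →τ 6 →σ 2
6 →τ 1 →σ 1

σ∘τ = [3 4 5 6 2 1]


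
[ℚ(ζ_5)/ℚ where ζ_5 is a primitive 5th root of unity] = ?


[ℚ(ζ_n):ℚ] = deg Φ_n(x) = φ(n). Here φ(5) = 4

[ℚ(ζ_5)/ℚ where ζ_5 is a primitive 5th root of unity] = 4


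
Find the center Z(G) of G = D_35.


Z(G) = {g ∈ G | gx = xg for all x ∈ G}
For odd n, Z(D_n) = {e}: no nontrivial rotation commutes with all reflections

Z(D_35) = {e}


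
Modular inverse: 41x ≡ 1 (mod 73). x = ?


Use the extended Euclidean algorithm to write 1 = 41·s + 73·t; then s mod 73 is the inverse.
Euclidean algorithm:
  41 = 0·73 + 41
  73 = 1·41 + 32
  41 = 1·32 + 9
  32 = 3·9 + 5
  9 = 1·5 + 4
  5 = 1·4 + 1
  4 = 4·1 + 0
gcd(41,73) = 1
Back-substitution gives: 41·(-16) + 73·(9) = 1
So 41⁻¹ ≡ -16 ≡ 57 (mod 73)
Check: 41 × 57 = 2337 ≡ 1 (mod 73) ✓

41⁻¹ ≡ 57 (mod 73)


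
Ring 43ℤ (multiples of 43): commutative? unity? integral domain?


43ℤ is a commutative ring under +,× but has no multiplicative identity (1 ∉ 43ℤ); it has no zero divisors, but without unity it is not an integral domain
Commutative: Yes
Integral domain: No
Has unity: No

43ℤ (multiples of 43): Commutative=Yes, Unity=No


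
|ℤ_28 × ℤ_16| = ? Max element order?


|ℤ_28 × ℤ_16| = 28 × 16 = 448
Max element order = lcm(28,16) = 112
Cyclic? No (gcd=4)

|ℤ_28×ℤ_16| = 448, max element order = 112


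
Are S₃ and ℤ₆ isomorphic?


Comparing S₃ and ℤ₆:
S₃ is non-abelian, ℤ₆ is abelian

No, S₃ ≇ ℤ₆


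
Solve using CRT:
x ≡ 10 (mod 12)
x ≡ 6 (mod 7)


m₁ = 12, m₂ = 7, gcd = 1, so CRT applies. M = m₁·m₂ = 84
Let M₁ = M/m₁ = 7, M₂ = M/m₂ = 12
Find y₁ ≡ M₁⁻¹ (mod m₁): 7⁻¹ ≡ 7 (mod 12)
Find y₂ ≡ M₂⁻¹ (mod m₂): 12⁻¹ ≡ 3 (mod 7)
x = a₁·M₁·y₁ + a₂·M₂·y₂ = 10·7·7 + 6·12·3 = 706
Reduce mod 84: x ≡ 34
Check: 34 mod 12 = 10 ✓, 34 mod 7 = 6 ✓

x ≡ 34 (mod 84)


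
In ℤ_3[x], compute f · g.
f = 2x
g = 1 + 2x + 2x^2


Expand and collect like terms; reduce coefficients mod 3:
x^0: 0·1 = 0 ≡ 0 (mod 3)
x^1: 0·2 + 2·1 = 2 ≡ 2 (mod 3)
x^2: 0·2 + 2·2 = 4 ≡ 1 (mod 3)
x^3: 2·2 = 4 ≡ 1 (mod 3)
Result: 2x + x^2 + x^3

f · g = 2x + x^2 + x^3


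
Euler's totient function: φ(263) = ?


Factor n: 263 = 263
φ(n) = n · ∏(1 - 1/p) over distinct primes p | n
φ(263) = 263 · (1 - 1/263) = 262

φ(263) = 262


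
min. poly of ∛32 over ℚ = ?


∛32 satisfies x³ - 32 = 0, irreducible over ℚ (no rational root; 32 is not a perfect cube)

Minimal polynomial: x³ - 32


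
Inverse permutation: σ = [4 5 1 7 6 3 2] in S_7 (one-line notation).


To find σ⁻¹, swap domain and range:
σ(1) = 4 → σ⁻¹(4) = 1
σ(2) = 5 → σ⁻¹(5) = 2
σ(3) = 1 → σ⁻¹(1) = 3
σ(4) = 7 → σ⁻¹(7) = 4
σ(5) = 6 → σ⁻¹(6) = 5
σ(6) = 3 → σ⁻¹(3) = 6
σ(7) = 2 → σ⁻¹(2) = 7

σ⁻¹ = [3 7 6 1 2 5 4]


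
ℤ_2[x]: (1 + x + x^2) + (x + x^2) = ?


Add coefficients mod 2:
x^0: 1 + 0 = 1 (mod 2)
x^1: 1 + 1 = 0 (mod 2)
x^2: 1 + 1 = 0 (mod 2)
Result: 1

f + g = 1


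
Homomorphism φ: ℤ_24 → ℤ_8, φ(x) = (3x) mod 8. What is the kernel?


Kernel = preimage of identity
ker(φ) = {x ∈ ℤ_24 : 3x ≡ 0 (mod 8)}. Since 8 | 24, φ is well-defined. The kernel is the cyclic subgroup ⟨8⟩ of ℤ_24 (order 3), i.e. {0, 8, 16}

ker(φ) = {0, 8, 16}


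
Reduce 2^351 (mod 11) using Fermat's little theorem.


Fermat's little theorem: if p is prime and gcd(a,p)=1, then a^(p-1) ≡ 1 (mod p)
p = 11 is prime, gcd(2,11) = 1
Reduce exponent: 351 mod 10 = 1
So 2^351 ≡ 2^1 (mod 11)
2^1 mod 11 = 2

2^351 ≡ 2 (mod 11)


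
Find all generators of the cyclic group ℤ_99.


g generates ℤ_n iff gcd(g,n) = 1
Prime factors of 99: 3, 11
Generators are g ∈ {1,...,98} not divisible by any of these primes.
Generators: {1, 2, 4, 5, 7, 8, 10, 13, 14, 16, 17, 19, 20, 23, 25, 26, 28, 29, 31, 32, 34, 35, 37, 38, 40, 41, 43, 46, 47, 49, 50, 52, 53, 56, 58, 59, 61, 62, 64, 65, 67, 68, 70, 71, 73, 74, 76, 79, 80, 82, 83, 85, 86, 89, 91, 92, 94, 95, 97, 98}
Number of generators = φ(99) = 60

Generators of ℤ_99 = {1, 2, 4, 5, 7, 8, 10, 13, 14, 16, 17, 19, 20, 23, 25, 26, 28, 29, 31, 32, 34, 35, 37, 38, 40, 41, 43, 46, 47, 49, 50, 52, 53, 56, 58, 59, 61, 62, 64, 65, 67, 68, 70, 71, 73, 74, 76, 79, 80, 82, 83, 85, 86, 89, 91, 92, 94, 95, 97, 98}


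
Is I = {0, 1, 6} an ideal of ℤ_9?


Check ideal conditions for I = {0, 1, 6} in ℤ_9:
(1) I is an additive subgroup? No
(2) For r ∈ ℤ_9 and a ∈ I: r·a ∈ I? No  [counterexample: r=2, a=1, r·a mod 9 = 2 ∉ I]

No, I is not an ideal of ℤ_9


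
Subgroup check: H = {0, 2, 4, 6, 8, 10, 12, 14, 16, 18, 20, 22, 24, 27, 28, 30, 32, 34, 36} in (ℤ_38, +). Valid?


Subgroup test for H = {0, 2, 4, 6, 8, 10, 12, 14, 16, 18, 20, 22, 24, 27, 28, 30, 32, 34, 36} in (ℤ_38, +):
(1) 0 ∈ H? Yes
(2) Closure: for all a,b ∈ H, (a+b) mod 38 ∈ H? No  [counterexample: 2 + 24 = 26 ∉ H]
(3) Inverses: for all a ∈ H, -a mod 38 ∈ H? No

No, H is not a subgroup of ℤ_38


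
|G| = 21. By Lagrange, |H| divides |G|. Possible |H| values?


Lagrange's theorem: |H| divides |G|
|G| = 21
Divisors of 21: 1, 3, 7, 21

Possible subgroup orders: {1, 3, 7, 21}


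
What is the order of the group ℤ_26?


ℤ_n has n elements.

|ℤ_26| = 26


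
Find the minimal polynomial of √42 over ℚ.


√42 satisfies x² - 42 = 0, irreducible over ℚ since 42 is squarefree

Minimal polynomial: x² - 42


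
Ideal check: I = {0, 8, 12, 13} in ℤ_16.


Check ideal conditions for I = {0, 8, 12, 13} in ℤ_16:
(1) I is an additive subgroup? No
(2) For r ∈ ℤ_16 and a ∈ I: r·a ∈ I? No  [counterexample: r=2, a=13, r·a mod 16 = 10 ∉ I]

No, I is not an ideal of ℤ_16


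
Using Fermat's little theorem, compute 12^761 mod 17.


Fermat's little theorem: if p is prime and gcd(a,p)=1, then a^(p-1) ≡ 1 (mod p)
p = 17 is prime, gcd(12,17) = 1
Reduce exponent: 761 mod 16 = 9
So 12^761 ≡ 12^9 (mod 17)
12^9 mod 17 = 5

12^761 ≡ 5 (mod 17)


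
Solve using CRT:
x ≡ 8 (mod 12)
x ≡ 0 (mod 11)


m₁ = 12, m₂ = 11, gcd = 1, so CRT applies. M = m₁·m₂ = 132
Let M₁ = M/m₁ = 11, M₂ = M/m₂ = 12
Find y₁ ≡ M₁⁻¹ (mod m₁): 11⁻¹ ≡ 11 (mod 12)
Find y₂ ≡ M₂⁻¹ (mod m₂): 12⁻¹ ≡ 1 (mod 11)
x = a₁·M₁·y₁ + a₂·M₂·y₂ = 8·11·11 + 0·12·1 = 968
Reduce mod 132: x ≡ 44
Check: 44 mod 12 = 8 ✓, 44 mod 11 = 0 ✓

x ≡ 44 (mod 132)


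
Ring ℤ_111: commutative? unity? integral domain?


ℤ_111 is a commutative ring with unity 1; 111 = 3×37 is composite, so 3·37 ≡ 0 gives zero divisors (not an integral domain)
Commutative: Yes
Integral domain: No
Has unity: Yes

ℤ_111: Commutative=Yes, Unity=Yes


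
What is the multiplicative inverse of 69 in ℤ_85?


Use the extended Euclidean algorithm to write 1 = 69·s + 85·t; then s mod 85 is the inverse.
Euclidean algorithm:
  69 = 0·85 + 69
  85 = 1·69 + 16
  69 = 4·16 + 5
  16 = 3·5 + 1
  5 = 5·1 + 0
gcd(69,85) = 1
Back-substitution gives: 69·(-16) + 85·(13) = 1
So 69⁻¹ ≡ -16 ≡ 69 (mod 85)
Check: 69 × 69 = 4761 ≡ 1 (mod 85) ✓

69⁻¹ ≡ 69 (mod 85)


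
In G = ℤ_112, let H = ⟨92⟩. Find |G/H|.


|⟨92⟩| = n / gcd(92, 112) = 112 / 4 = 28
H is normal (ℤ_112 is abelian).
|G/H| = |G| / |H| = 112 / 28 = 4

|G/H| = 4


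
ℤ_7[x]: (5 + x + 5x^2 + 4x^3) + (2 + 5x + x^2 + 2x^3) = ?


Add coefficients mod 7:
x^0: 5 + 2 = 0 (mod 7)
x^1: 1 + 5 = 6 (mod 7)
x^2: 5 + 1 = 6 (mod 7)
x^3: 4 + 2 = 6 (mod 7)
Result: 6x + 6x^2 + 6x^3

f + g = 6x + 6x^2 + 6x^3


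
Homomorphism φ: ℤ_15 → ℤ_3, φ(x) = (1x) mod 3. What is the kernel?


Kernel = preimage of identity
ker(φ) = {x ∈ ℤ_15 : 1x ≡ 0 (mod 3)}. Since 3 | 15, φ is well-defined. The kernel is the cyclic subgroup ⟨3⟩ of ℤ_15 (order 5), i.e. {0, 3, 6, 9, 12}

ker(φ) = {0, 3, 6, 9, 12}


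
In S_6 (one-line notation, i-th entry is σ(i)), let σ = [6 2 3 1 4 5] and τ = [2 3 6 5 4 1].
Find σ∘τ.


σ∘τ: apply τ first, then σ
1 →τ 2 →σ 2
2 →τ 3 →σ 3
3 →τ 6 →σ 5
4 →τ 5 →σ 4
5 →τ 4 →σ 1
6 →τ 1 →σ 6

σ∘τ = [2 3 5 4 1 6]


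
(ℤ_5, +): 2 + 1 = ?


Operation: addition mod 5
2 + 1 = (a + b) mod 5 with a = 2, b = 1

2 + 1 = 3


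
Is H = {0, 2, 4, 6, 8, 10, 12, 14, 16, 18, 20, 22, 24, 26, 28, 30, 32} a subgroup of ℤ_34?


Subgroup test for H = {0, 2, 4, 6, 8, 10, 12, 14, 16, 18, 20, 22, 24, 26, 28, 30, 32} in (ℤ_34, +):
(1) 0 ∈ H? Yes
(2) Closure: for all a,b ∈ H, (a+b) mod 34 ∈ H? Yes
(3) Inverses: for all a ∈ H, -a mod 34 ∈ H? Yes

Yes, H is a subgroup of ℤ_34


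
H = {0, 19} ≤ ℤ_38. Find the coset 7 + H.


7 + H = {7 + h (mod 38) : h ∈ H}
7+0=7, 7+19=26

7 + H = {7, 26}


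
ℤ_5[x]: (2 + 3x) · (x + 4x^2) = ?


Expand and collect like terms; reduce coefficients mod 5:
x^0: 2·0 = 0 ≡ 0 (mod 5)
x^1: 2·1 + 3·0 = 2 ≡ 2 (mod 5)
x^2: 2·4 + 3·1 = 11 ≡ 1 (mod 5)
x^3: 3·4 = 12 ≡ 2 (mod 5)
Result: 2x + x^2 + 2x^3

f · g = 2x + x^2 + 2x^3


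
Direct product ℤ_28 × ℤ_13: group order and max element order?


|ℤ_28 × ℤ_13| = 28 × 13 = 364
Max element order = lcm(28,13) = 364
Cyclic? Yes (gcd=1)

|ℤ_28×ℤ_13| = 364, max element order = 364


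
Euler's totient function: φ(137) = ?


Factor n: 137 = 137
φ(n) = n · ∏(1 - 1/p) over distinct primes p | n
φ(137) = 137 · (1 - 1/137) = 136

φ(137) = 136


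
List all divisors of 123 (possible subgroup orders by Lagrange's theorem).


Lagrange's theorem: |H| divides |G|
|G| = 123
Divisors of 123: 1, 3, 41, 123

Possible subgroup orders: {1, 3, 41, 123}


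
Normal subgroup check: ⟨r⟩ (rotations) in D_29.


H = ⟨r⟩ (rotations) in D_29
The rotation subgroup ⟨r⟩ has index 2 in D_29, so it is normal

Yes, normal subgroup


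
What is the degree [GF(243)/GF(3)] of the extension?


GF(243) = GF(3^5), so the extension degree is 5

[GF(243)/GF(3)] = 5


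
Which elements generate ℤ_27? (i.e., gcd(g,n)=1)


g generates ℤ_n iff gcd(g,n) = 1
Prime factors of 27: 3
Generators are g ∈ {1,...,26} not divisible by any of these primes.
Generators: {1, 2, 4, 5, 7, 8, 10, 11, 13, 14, 16, 17, 19, 20, 22, 23, 25, 26}
Number of generators = φ(27) = 18

Generators of ℤ_27 = {1, 2, 4, 5, 7, 8, 10, 11, 13, 14, 16, 17, 19, 20, 22, 23, 25, 26}


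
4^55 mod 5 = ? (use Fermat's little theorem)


Fermat's little theorem: if p is prime and gcd(a,p)=1, then a^(p-1) ≡ 1 (mod p)
p = 5 is prime, gcd(4,5) = 1
Reduce exponent: 55 mod 4 = 3
So 4^55 ≡ 4^3 (mod 5)
4^3 mod 5 = 4

4^55 ≡ 4 (mod 5)


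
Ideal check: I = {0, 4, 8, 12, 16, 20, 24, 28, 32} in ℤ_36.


Check ideal conditions for I = {0, 4, 8, 12, 16, 20, 24, 28, 32} in ℤ_36:
(1) I is an additive subgroup? Yes
(2) For r ∈ ℤ_36 and a ∈ I: r·a ∈ I? Yes

Yes, I is an ideal of ℤ_36


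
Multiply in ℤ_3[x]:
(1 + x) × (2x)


Expand and collect like terms; reduce coefficients mod 3:
x^0: 1·0 = 0 ≡ 0 (mod 3)
x^1: 1·2 + 1·0 = 2 ≡ 2 (mod 3)
x^2: 1·2 = 2 ≡ 2 (mod 3)
Result: 2x + 2x^2

f · g = 2x + 2x^2


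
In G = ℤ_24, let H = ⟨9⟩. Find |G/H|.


|⟨9⟩| = n / gcd(9, 24) = 24 / 3 = 8
H is normal (ℤ_24 is abelian).
|G/H| = |G| / |H| = 24 / 8 = 3

|G/H| = 3


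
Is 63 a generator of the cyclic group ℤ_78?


g generates ℤ_n iff gcd(g, n) = 1
gcd(63, 78) = 3
Since gcd = 3 ≠ 1, ⟨63⟩ has order 26 < 78, so 63 is not a generator.

No, 63 does not generate ℤ_78


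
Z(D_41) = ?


Z(G) = {g ∈ G | gx = xg for all x ∈ G}
For odd n, Z(D_n) = {e}: no nontrivial rotation commutes with all reflections

Z(D_41) = {e}


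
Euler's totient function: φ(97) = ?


Factor n: 97 = 97
φ(n) = n · ∏(1 - 1/p) over distinct primes p | n
φ(97) = 97 · (1 - 1/97) = 96

φ(97) = 96


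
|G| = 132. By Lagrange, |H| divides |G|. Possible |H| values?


Lagrange's theorem: |H| divides |G|
|G| = 132
Divisors of 132: 1, 2, 3, 4, 6, 11, 12, 22, 33, 44, 66, 132

Possible subgroup orders: {1, 2, 3, 4, 6, 11, 12, 22, 33, 44, 66, 132}


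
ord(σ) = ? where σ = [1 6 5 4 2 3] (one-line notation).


Cycle decomposition: (2 6 3 5)
Cycle lengths: 4
Order = lcm(4) = 4

ord(σ) = 4


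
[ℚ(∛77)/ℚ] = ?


∛77 has minimal polynomial x³ - 77 (irreducible over ℚ since 77 is not a perfect cube)

[ℚ(∛77)/ℚ] = 3


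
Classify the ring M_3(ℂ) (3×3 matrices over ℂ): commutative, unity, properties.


Matrix multiplication is non-commutative for n ≥ 2; the identity matrix I is the unity; singular matrices give zero divisors, so not an integral domain
Commutative: No
Integral domain: No
Has unity: Yes

M_3(ℂ) (3×3 matrices over ℂ): Commutative=No, Unity=Yes


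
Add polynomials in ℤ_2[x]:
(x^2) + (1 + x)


Add coefficients mod 2:
x^0: 0 + 1 = 1 (mod 2)
x^1: 0 + 1 = 1 (mod 2)
x^2: 1 + 0 = 1 (mod 2)
Result: 1 + x + x^2

f + g = 1 + x + x^2
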